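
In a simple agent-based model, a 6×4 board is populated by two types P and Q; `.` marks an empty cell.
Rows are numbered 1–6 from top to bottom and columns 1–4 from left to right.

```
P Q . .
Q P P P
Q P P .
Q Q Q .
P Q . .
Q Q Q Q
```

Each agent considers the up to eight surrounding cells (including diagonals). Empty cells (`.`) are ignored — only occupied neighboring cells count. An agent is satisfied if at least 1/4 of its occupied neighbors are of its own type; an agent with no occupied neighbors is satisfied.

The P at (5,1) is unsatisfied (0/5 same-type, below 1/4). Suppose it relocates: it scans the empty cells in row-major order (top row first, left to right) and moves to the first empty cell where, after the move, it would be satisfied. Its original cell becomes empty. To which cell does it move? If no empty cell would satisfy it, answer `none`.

Vacating (5,1). Empty cells in order:
  (1,3): 3/4 same-type → satisfied — stop here.

(1,3)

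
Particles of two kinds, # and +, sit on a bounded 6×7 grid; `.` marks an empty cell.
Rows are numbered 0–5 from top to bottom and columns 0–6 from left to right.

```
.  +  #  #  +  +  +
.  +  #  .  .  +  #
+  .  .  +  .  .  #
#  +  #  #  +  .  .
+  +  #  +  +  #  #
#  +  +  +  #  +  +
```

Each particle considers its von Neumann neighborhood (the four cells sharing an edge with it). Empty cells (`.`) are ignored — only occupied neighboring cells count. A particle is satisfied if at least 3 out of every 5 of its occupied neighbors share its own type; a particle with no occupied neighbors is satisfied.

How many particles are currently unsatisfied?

24

(0,1)+ 1/2 ✗
(0,2)# 2/3 ✓
(0,3)# 1/2 ✗
(0,4)+ 1/2 ✗
(0,5)+ 3/3 ✓
(0,6)+ 1/2 ✗
(1,1)+ 1/2 ✗
(1,2)# 1/2 ✗
(1,5)+ 1/2 ✗
(1,6)# 1/3 ✗
(2,0)+ 0/1 ✗
(2,3)+ 0/1 ✗
(2,6)# 1/1 ✓
(3,0)# 0/3 ✗
(3,1)+ 1/3 ✗
(3,2)# 2/3 ✓
(3,3)# 1/4 ✗
(3,4)+ 1/2 ✗
(4,0)+ 1/3 ✗
(4,1)+ 3/4 ✓
(4,2)# 1/4 ✗
(4,3)+ 2/4 ✗
(4,4)+ 2/4 ✗
(4,5)# 1/3 ✗
(4,6)# 1/2 ✗
(5,0)# 0/2 ✗
(5,1)+ 2/3 ✓
(5,2)+ 2/3 ✓
(5,3)+ 2/3 ✓
(5,4)# 0/3 ✗
(5,5)+ 1/3 ✗
(5,6)+ 1/2 ✗
Unsatisfied: (0,1), (0,3), (0,4), (0,6), (1,1), (1,2), (1,5), (1,6), (2,0), (2,3), (3,0), (3,1), (3,3), (3,4), (4,0), (4,2), (4,3), (4,4), (4,5), (4,6), (5,0), (5,4), (5,5), (5,6) — 24 in total.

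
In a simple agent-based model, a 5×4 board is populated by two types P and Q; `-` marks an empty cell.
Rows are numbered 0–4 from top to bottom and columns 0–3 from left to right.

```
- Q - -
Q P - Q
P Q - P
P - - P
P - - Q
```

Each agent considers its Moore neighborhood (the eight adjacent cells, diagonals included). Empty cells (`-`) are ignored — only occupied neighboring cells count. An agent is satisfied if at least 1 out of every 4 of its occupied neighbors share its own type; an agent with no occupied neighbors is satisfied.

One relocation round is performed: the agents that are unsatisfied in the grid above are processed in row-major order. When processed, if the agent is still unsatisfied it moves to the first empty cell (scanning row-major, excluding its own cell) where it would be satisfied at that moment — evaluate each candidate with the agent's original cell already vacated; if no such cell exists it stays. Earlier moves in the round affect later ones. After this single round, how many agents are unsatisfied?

1

Initially unsatisfied (in order): (1,3), (4,3).
  (1,3) → (0,0).
  (4,3) → (0,2).
Resulting grid:
Q Q Q -
Q P - -
P Q - P
P - - P
P - - -
Unsatisfied now: (1,1).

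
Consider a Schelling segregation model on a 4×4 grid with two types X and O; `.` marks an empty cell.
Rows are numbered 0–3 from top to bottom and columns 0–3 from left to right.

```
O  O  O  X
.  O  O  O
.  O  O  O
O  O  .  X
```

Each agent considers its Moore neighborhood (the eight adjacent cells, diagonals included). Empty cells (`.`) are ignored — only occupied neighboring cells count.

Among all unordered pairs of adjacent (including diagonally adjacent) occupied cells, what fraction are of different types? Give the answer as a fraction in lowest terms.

Scan each occupied cell's neighbors to the right and below (and the two forward diagonals) so each pair is counted once.
Row 0: O(0,0)–O(0,1)= O(0,0)–O(1,1)= O(0,1)–O(0,2)= O(0,1)–O(1,1)= O(0,1)–O(1,2)= O(0,2)–X(0,3)≠ O(0,2)–O(1,2)= O(0,2)–O(1,3)= O(0,2)–O(1,1)= X(0,3)–O(1,3)≠ X(0,3)–O(1,2)≠  → 3/11 unlike.
Row 1: O(1,1)–O(1,2)= O(1,1)–O(2,1)= O(1,1)–O(2,2)= O(1,2)–O(1,3)= O(1,2)–O(2,2)= O(1,2)–O(2,3)= O(1,2)–O(2,1)= O(1,3)–O(2,3)= O(1,3)–O(2,2)=  → 0/9 unlike.
Row 2: O(2,1)–O(2,2)= O(2,1)–O(3,1)= O(2,1)–O(3,0)= O(2,2)–O(2,3)= O(2,2)–X(3,3)≠ O(2,2)–O(3,1)= O(2,3)–X(3,3)≠  → 2/7 unlike.
Row 3: O(3,0)–O(3,1)=  → 0/1 unlike.
Total adjacent occupied pairs: 28; unlike-type pairs: 5.
5/28 is already in lowest terms.

5/28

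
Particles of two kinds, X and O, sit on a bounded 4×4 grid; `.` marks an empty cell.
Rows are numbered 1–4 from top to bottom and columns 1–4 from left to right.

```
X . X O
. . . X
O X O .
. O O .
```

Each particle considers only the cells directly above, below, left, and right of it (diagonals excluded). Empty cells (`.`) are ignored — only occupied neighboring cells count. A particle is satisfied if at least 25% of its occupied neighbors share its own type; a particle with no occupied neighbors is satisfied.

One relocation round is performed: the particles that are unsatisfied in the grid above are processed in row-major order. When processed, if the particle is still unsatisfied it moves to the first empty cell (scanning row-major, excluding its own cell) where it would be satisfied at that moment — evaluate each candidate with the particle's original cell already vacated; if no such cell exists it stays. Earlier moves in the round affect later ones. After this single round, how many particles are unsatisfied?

Initially unsatisfied (in order): (1,3), (1,4), (2,4), (3,1), (3,2).
  (1,3) → (1,2).
  (1,4) → (2,1).
  (2,4): now satisfied by earlier moves; stays.
  (3,1): now satisfied by earlier moves; stays.
  (3,2) → (1,3).
Resulting grid:
X X X .
O . . X
O . O .
. O O .
All satisfied now.

0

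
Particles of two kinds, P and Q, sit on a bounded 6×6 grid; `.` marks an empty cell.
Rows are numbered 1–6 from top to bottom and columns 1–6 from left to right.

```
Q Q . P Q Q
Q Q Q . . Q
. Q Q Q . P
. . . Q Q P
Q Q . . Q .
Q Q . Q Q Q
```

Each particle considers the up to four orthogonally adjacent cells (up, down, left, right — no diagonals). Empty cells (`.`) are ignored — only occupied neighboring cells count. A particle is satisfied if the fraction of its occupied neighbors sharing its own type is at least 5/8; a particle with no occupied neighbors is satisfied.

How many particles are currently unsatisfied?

5

Row 1: (1,1)Q 2/2 ✓ · (1,2)Q 2/2 ✓ · (1,4)P 0/1 ✗ · (1,5)Q 1/2 ✗ · (1,6)Q 2/2 ✓
Row 2: (2,1)Q 2/2 ✓ · (2,2)Q 4/4 ✓ · (2,3)Q 2/2 ✓ · (2,6)Q 1/2 ✗
Row 3: (3,2)Q 2/2 ✓ · (3,3)Q 3/3 ✓ · (3,4)Q 2/2 ✓ · (3,6)P 1/2 ✗
Row 4: (4,4)Q 2/2 ✓ · (4,5)Q 2/3 ✓ · (4,6)P 1/2 ✗
Row 5: (5,1)Q 2/2 ✓ · (5,2)Q 2/2 ✓ · (5,5)Q 2/2 ✓
Row 6: (6,1)Q 2/2 ✓ · (6,2)Q 2/2 ✓ · (6,4)Q 1/1 ✓ · (6,5)Q 3/3 ✓ · (6,6)Q 1/1 ✓
Unsatisfied: (1,4), (1,5), (2,6), (3,6), (4,6) — 5 in total.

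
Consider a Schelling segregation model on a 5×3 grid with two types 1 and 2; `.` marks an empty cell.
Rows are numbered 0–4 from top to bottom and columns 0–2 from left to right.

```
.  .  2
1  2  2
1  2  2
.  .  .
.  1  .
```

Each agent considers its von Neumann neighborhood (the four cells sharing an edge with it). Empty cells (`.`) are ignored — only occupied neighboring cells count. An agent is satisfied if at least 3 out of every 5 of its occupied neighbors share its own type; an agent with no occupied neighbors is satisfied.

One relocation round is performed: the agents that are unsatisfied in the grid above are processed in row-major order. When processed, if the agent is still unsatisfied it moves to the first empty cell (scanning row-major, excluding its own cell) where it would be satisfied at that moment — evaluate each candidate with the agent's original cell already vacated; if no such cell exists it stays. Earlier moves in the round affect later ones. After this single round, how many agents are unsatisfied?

Initially unsatisfied (in order): (1,0), (2,0).
  (1,0) → (0,0).
  (2,0) → (3,0).
Resulting grid:
1 . 2
. 2 2
. 2 2
1 . .
. 1 .
All satisfied now.

0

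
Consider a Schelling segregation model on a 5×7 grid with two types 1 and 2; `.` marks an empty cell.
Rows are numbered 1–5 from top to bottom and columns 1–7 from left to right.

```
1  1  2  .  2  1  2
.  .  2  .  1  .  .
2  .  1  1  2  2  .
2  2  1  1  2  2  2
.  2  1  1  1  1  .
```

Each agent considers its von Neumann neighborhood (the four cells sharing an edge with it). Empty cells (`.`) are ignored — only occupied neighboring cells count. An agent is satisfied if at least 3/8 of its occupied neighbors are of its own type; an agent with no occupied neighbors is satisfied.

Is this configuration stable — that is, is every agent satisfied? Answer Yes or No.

Row 1: (1,1)1 1/1 ✓ · (1,2)1 1/2 ✓ · (1,3)2 1/2 ✓ · (1,5)2 0/2 ✗ · (1,6)1 0/2 ✗ · (1,7)2 0/1 ✗
Row 2: (2,3)2 1/2 ✓ · (2,5)1 0/2 ✗
Row 3: (3,1)2 1/1 ✓ · (3,3)1 2/3 ✓ · (3,4)1 2/3 ✓ · (3,5)2 2/4 ✓ · (3,6)2 2/2 ✓
Row 4: (4,1)2 2/2 ✓ · (4,2)2 2/3 ✓ · (4,3)1 3/4 ✓ · (4,4)1 3/4 ✓ · (4,5)2 2/4 ✓ · (4,6)2 3/4 ✓ · (4,7)2 1/1 ✓
Row 5: (5,2)2 1/2 ✓ · (5,3)1 2/3 ✓ · (5,4)1 3/3 ✓ · (5,5)1 2/3 ✓ · (5,6)1 1/2 ✓
For instance (1,5) has only 0/2 same-type neighbors, below 3/8.

No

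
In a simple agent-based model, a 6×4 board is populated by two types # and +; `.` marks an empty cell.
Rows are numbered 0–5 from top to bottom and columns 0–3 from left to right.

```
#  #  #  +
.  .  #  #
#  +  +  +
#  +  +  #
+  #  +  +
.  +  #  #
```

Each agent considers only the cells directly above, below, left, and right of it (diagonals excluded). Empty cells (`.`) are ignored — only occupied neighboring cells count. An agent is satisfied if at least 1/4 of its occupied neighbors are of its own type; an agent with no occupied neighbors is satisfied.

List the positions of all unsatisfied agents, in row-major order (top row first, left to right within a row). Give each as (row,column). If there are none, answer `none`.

(0,3), (3,3), (4,0), (4,1), (5,1)

(0,0)# 1/1 satisfied
(0,1)# 2/2 satisfied
(0,2)# 2/3 satisfied
(0,3)+ 0/2 not
(1,2)# 2/3 satisfied
(1,3)# 1/3 satisfied
(2,0)# 1/2 satisfied
(2,1)+ 2/3 satisfied
(2,2)+ 3/4 satisfied
(2,3)+ 1/3 satisfied
(3,0)# 1/3 satisfied
(3,1)+ 2/4 satisfied
(3,2)+ 3/4 satisfied
(3,3)# 0/3 not
(4,0)+ 0/2 not
(4,1)# 0/4 not
(4,2)+ 2/4 satisfied
(4,3)+ 1/3 satisfied
(5,1)+ 0/2 not
(5,2)# 1/3 satisfied
(5,3)# 1/2 satisfied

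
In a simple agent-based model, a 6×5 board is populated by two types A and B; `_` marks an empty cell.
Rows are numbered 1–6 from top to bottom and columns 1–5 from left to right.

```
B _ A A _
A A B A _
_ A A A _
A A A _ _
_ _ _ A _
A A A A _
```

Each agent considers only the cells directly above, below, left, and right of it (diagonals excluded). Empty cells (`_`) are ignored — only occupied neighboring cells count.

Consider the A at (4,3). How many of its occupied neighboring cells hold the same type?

Occupied neighbors of (4,3): (3,3)=A, (4,2)=A.
Same type (A): 2 of 2.

2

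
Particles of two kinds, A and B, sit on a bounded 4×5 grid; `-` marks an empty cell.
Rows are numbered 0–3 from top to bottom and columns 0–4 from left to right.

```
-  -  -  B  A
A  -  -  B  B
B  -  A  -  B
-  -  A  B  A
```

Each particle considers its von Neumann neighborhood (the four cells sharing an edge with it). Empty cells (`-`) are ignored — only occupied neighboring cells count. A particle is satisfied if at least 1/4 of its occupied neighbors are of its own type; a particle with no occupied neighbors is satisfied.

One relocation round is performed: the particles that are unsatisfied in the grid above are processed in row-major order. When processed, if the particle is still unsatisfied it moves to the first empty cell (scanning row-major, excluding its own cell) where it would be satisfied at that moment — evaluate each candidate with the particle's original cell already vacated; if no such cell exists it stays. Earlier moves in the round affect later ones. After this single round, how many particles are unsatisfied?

Initially unsatisfied (in order): (0,4), (1,0), (2,0), (3,3), (3,4).
  (0,4) → (0,0).
  (1,0): now satisfied by earlier moves; stays.
  (2,0) → (0,2).
  (3,3) → (0,1).
  (3,4) → (1,1).
Resulting grid:
A B B B -
A A - B B
- - A - B
- - A - -
All satisfied now.

0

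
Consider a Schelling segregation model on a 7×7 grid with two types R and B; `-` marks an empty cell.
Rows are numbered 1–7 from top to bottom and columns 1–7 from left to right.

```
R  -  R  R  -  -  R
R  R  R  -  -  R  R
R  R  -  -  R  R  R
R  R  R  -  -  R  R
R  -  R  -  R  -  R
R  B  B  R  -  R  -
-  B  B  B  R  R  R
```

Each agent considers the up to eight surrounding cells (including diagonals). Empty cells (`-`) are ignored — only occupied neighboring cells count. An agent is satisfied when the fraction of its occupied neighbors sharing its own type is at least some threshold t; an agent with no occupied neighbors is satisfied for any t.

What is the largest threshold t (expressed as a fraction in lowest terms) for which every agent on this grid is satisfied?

Row 1: (1,1)R 2/2 · (1,3)R 3/3 · (1,4)R 2/2 · (1,7)R 2/2
Row 2: (2,1)R 4/4 · (2,2)R 6/6 · (2,3)R 4/4 · (2,6)R 5/5 · (2,7)R 4/4
Row 3: (3,1)R 5/5 · (3,2)R 7/7 · (3,5)R 3/3 · (3,6)R 6/6 · (3,7)R 5/5
Row 4: (4,1)R 4/4 · (4,2)R 6/6 · (4,3)R 3/3 · (4,6)R 6/6 · (4,7)R 4/4
Row 5: (5,1)R 3/4 · (5,3)R 3/5 · (5,5)R 3/3 · (5,7)R 3/3
Row 6: (6,1)R 1/3 · (6,2)B 3/6 · (6,3)B 4/6 · (6,4)R 3/6 · (6,6)R 5/5
Row 7: (7,2)B 3/4 · (7,3)B 4/5 · (7,4)B 2/4 · (7,5)R 3/4 · (7,6)R 3/3 · (7,7)R 2/2
The smallest same-type fraction is 1/3 at (6,1), which reduces to 1/3. Any threshold above that leaves this agent unsatisfied.

1/3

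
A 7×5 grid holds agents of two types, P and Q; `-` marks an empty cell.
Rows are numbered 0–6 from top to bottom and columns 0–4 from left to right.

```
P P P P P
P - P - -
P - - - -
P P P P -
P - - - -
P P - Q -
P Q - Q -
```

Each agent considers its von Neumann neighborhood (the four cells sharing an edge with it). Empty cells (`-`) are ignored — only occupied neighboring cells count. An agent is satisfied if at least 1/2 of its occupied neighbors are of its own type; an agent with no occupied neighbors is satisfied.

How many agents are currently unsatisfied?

(0,0)P 2/2 ✓
(0,1)P 2/2 ✓
(0,2)P 3/3 ✓
(0,3)P 2/2 ✓
(0,4)P 1/1 ✓
(1,0)P 2/2 ✓
(1,2)P 1/1 ✓
(2,0)P 2/2 ✓
(3,0)P 3/3 ✓
(3,1)P 2/2 ✓
(3,2)P 2/2 ✓
(3,3)P 1/1 ✓
(4,0)P 2/2 ✓
(5,0)P 3/3 ✓
(5,1)P 1/2 ✓
(5,3)Q 1/1 ✓
(6,0)P 1/2 ✓
(6,1)Q 0/2 ✗
(6,3)Q 1/1 ✓
Unsatisfied: (6,1) — 1 in total.

1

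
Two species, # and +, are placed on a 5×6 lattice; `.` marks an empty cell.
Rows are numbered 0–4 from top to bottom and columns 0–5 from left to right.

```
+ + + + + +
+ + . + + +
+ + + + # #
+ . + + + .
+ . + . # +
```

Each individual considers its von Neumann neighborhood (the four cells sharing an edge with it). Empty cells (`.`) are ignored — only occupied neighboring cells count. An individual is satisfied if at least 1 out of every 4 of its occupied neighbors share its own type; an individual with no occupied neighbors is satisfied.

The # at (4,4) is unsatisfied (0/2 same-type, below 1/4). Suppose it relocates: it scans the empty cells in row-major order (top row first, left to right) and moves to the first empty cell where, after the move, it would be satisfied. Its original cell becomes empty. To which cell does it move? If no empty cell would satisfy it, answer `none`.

(3,5)

Vacating (4,4). Empty cells in order:
  (1,2): 0/4 same-type → still unsatisfied.
  (3,1): 0/3 same-type → still unsatisfied.
  (3,5): 1/3 same-type → satisfied — stop here.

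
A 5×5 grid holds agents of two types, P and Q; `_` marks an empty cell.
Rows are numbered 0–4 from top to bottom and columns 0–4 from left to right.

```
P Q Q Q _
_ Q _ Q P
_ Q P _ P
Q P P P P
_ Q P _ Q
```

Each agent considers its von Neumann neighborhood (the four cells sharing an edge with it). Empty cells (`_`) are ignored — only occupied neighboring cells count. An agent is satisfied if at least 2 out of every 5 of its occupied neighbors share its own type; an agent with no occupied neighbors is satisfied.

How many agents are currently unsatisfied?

(0,0)P 0/1 ✗
(0,1)Q 2/3 ✓
(0,2)Q 2/2 ✓
(0,3)Q 2/2 ✓
(1,1)Q 2/2 ✓
(1,3)Q 1/2 ✓
(1,4)P 1/2 ✓
(2,1)Q 1/3 ✗
(2,2)P 1/2 ✓
(2,4)P 2/2 ✓
(3,0)Q 0/1 ✗
(3,1)P 1/4 ✗
(3,2)P 4/4 ✓
(3,3)P 2/2 ✓
(3,4)P 2/3 ✓
(4,1)Q 0/2 ✗
(4,2)P 1/2 ✓
(4,4)Q 0/1 ✗
Unsatisfied: (0,0), (2,1), (3,0), (3,1), (4,1), (4,4) — 6 in total.

6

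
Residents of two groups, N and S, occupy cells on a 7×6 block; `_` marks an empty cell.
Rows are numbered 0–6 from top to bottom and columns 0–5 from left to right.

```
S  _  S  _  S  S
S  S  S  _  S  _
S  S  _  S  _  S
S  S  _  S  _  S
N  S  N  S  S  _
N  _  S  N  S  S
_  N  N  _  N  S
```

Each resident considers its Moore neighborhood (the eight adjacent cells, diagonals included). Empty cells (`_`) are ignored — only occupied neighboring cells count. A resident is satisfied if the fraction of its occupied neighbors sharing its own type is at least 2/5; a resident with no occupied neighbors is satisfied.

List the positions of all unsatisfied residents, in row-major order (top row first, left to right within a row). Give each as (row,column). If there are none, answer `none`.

(4,0), (4,2), (5,2), (6,4)

(0,0)S 2/2 ✓
(0,2)S 2/2 ✓
(0,4)S 2/2 ✓
(0,5)S 2/2 ✓
(1,0)S 4/4 ✓
(1,1)S 6/6 ✓
(1,2)S 4/4 ✓
(1,4)S 4/4 ✓
(2,0)S 5/5 ✓
(2,1)S 6/6 ✓
(2,3)S 3/3 ✓
(2,5)S 2/2 ✓
(3,0)S 4/5 ✓
(3,1)S 4/6 ✓
(3,3)S 3/4 ✓
(3,5)S 2/2 ✓
(4,0)N 1/4 ✗
(4,1)S 3/6 ✓
(4,2)N 1/6 ✗
(4,3)S 4/6 ✓
(4,4)S 5/6 ✓
(5,0)N 2/3 ✓
(5,2)S 2/6 ✗
(5,3)N 3/7 ✓
(5,4)S 4/6 ✓
(5,5)S 3/4 ✓
(6,1)N 2/3 ✓
(6,2)N 2/3 ✓
(6,4)N 1/4 ✗
(6,5)S 2/3 ✓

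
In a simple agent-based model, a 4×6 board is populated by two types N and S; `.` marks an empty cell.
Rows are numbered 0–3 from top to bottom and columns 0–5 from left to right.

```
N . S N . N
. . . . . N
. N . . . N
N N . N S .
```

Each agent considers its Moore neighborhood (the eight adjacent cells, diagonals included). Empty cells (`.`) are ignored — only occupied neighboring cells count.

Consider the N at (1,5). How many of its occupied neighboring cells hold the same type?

Occupied neighbors of (1,5): (0,5)=N, (2,5)=N.
Same type (N): 2 of 2.

2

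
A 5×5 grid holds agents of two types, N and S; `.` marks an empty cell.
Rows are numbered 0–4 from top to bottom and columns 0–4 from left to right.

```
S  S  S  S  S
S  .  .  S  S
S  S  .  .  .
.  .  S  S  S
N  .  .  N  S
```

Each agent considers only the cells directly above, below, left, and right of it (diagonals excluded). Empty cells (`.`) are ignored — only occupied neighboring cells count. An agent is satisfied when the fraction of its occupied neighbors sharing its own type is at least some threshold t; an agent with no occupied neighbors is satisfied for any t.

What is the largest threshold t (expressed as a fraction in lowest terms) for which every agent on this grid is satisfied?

0/1

Row 0: (0,0)S 2/2 · (0,1)S 2/2 · (0,2)S 2/2 · (0,3)S 3/3 · (0,4)S 2/2
Row 1: (1,0)S 2/2 · (1,3)S 2/2 · (1,4)S 2/2
Row 2: (2,0)S 2/2 · (2,1)S 1/1
Row 3: (3,2)S 1/1 · (3,3)S 2/3 · (3,4)S 2/2
Row 4: (4,0)N — no occupied neighbors · (4,3)N 0/2 · (4,4)S 1/2
The smallest same-type fraction is 0/2 at (4,3), which reduces to 0/1. Any threshold above that leaves this agent unsatisfied.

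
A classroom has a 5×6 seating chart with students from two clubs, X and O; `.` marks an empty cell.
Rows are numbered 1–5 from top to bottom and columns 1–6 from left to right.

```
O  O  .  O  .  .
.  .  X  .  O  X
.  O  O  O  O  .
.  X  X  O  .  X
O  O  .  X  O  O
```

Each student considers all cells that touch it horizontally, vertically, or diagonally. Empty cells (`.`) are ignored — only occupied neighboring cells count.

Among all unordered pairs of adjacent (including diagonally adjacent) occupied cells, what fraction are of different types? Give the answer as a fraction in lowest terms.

7/12

Scan each occupied cell's neighbors to the right and below (and the two forward diagonals) so each pair is counted once.
From row 1: 2 unlike of 4 pairs (running 2/4).
From row 2: 5 unlike of 7 pairs (running 7/11).
From row 3: 6 unlike of 12 pairs (running 13/23).
From row 4: 7 unlike of 10 pairs (running 20/33).
From row 5: 1 unlike of 3 pairs (running 21/36).
Total adjacent occupied pairs: 36; unlike-type pairs: 21.
21/36 reduces to 7/12.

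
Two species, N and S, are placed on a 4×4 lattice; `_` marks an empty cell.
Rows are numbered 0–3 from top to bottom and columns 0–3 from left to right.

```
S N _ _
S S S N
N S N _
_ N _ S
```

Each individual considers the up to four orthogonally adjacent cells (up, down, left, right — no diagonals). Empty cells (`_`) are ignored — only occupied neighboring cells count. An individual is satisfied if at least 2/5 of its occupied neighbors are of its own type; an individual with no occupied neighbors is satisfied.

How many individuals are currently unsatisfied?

7

Row 0: (0,0)S 1/2 ✓ · (0,1)N 0/2 ✗
Row 1: (1,0)S 2/3 ✓ · (1,1)S 3/4 ✓ · (1,2)S 1/3 ✗ · (1,3)N 0/1 ✗
Row 2: (2,0)N 0/2 ✗ · (2,1)S 1/4 ✗ · (2,2)N 0/2 ✗
Row 3: (3,1)N 0/1 ✗ · (3,3)S 0/0 ✓
Unsatisfied: (0,1), (1,2), (1,3), (2,0), (2,1), (2,2), (3,1) — 7 in total.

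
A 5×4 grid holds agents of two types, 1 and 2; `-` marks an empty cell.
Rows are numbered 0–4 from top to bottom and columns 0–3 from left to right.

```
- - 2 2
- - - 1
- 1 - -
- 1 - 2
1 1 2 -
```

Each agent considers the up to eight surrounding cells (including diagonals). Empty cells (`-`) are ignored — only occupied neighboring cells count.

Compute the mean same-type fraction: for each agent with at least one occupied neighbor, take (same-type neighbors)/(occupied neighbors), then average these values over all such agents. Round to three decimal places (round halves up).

0.639

Row 0: (0,2)2 1/2 · (0,3)2 1/2
Row 1: (1,3)1 0/2
Row 2: (2,1)1 1/1
Row 3: (3,1)1 3/4 · (3,3)2 1/1
Row 4: (4,0)1 2/2 · (4,1)1 2/3 · (4,2)2 1/3
Sum over 9 agents: 1/2 + 1/2 + 0/2 + 1/1 + 3/4 + 1/1 + 2/2 + 2/3 + 1/3 = 23/4; mean = 23/4 ÷ 9 = 23/36 = 0.638888… → 0.639.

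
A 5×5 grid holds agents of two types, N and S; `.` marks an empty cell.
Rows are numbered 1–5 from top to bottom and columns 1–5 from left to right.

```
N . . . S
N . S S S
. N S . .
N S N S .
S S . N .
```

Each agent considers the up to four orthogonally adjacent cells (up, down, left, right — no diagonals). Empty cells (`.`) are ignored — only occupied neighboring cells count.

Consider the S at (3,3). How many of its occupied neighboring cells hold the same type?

Occupied neighbors of (3,3): (2,3)=S, (4,3)=N, (3,2)=N.
Same type (S): 1 of 3.

1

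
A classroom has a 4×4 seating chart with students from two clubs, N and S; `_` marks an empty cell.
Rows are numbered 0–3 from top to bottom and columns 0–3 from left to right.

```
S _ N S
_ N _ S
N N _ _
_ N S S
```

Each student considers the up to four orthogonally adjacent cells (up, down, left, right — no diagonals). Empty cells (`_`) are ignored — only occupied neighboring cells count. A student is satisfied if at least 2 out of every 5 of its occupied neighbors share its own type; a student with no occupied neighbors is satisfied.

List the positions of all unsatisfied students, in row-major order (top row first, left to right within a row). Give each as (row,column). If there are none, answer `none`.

Row 0: (0,0)S 0/0 ✓ · (0,2)N 0/1 ✗ · (0,3)S 1/2 ✓
Row 1: (1,1)N 1/1 ✓ · (1,3)S 1/1 ✓
Row 2: (2,0)N 1/1 ✓ · (2,1)N 3/3 ✓
Row 3: (3,1)N 1/2 ✓ · (3,2)S 1/2 ✓ · (3,3)S 1/1 ✓

(0,2)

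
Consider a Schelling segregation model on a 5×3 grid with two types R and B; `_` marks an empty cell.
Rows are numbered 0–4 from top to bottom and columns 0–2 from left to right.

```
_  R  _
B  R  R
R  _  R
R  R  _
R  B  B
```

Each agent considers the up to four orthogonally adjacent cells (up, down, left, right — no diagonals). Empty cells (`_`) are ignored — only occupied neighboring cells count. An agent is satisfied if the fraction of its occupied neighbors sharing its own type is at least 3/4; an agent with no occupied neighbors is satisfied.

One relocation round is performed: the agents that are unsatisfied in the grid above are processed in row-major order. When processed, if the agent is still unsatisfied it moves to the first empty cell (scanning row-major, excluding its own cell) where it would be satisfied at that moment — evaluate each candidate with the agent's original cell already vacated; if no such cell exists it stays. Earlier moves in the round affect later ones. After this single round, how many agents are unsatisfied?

Initially unsatisfied (in order): (1,0), (1,1), (2,0), (3,1), (4,0), (4,1).
  (1,0): no empty cell satisfies it; stays.
  (1,1) → (0,2).
  (2,0) → (2,1).
  (3,1) → (1,1).
  (4,0): no empty cell satisfies it; stays.
  (4,1): no empty cell satisfies it; stays.
Resulting grid:
_ R R
B R R
_ R R
R _ _
R B B
Unsatisfied now: (1,0), (4,0), (4,1).

3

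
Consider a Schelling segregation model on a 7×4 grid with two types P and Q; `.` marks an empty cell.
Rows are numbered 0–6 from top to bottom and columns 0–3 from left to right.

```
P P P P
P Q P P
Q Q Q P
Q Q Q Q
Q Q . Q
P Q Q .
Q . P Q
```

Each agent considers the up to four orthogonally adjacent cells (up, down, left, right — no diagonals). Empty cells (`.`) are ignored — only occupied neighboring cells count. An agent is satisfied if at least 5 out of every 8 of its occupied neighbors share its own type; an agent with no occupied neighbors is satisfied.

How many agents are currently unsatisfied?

(0,0)P 2/2 ok
(0,1)P 2/3 ok
(0,2)P 3/3 ok
(0,3)P 2/2 ok
(1,0)P 1/3 unhappy
(1,1)Q 1/4 unhappy
(1,2)P 2/4 unhappy
(1,3)P 3/3 ok
(2,0)Q 2/3 ok
(2,1)Q 4/4 ok
(2,2)Q 2/4 unhappy
(2,3)P 1/3 unhappy
(3,0)Q 3/3 ok
(3,1)Q 4/4 ok
(3,2)Q 3/3 ok
(3,3)Q 2/3 ok
(4,0)Q 2/3 ok
(4,1)Q 3/3 ok
(4,3)Q 1/1 ok
(5,0)P 0/3 unhappy
(5,1)Q 2/3 ok
(5,2)Q 1/2 unhappy
(6,0)Q 0/1 unhappy
(6,2)P 0/2 unhappy
(6,3)Q 0/1 unhappy
Unsatisfied: (1,0), (1,1), (1,2), (2,2), (2,3), (5,0), (5,2), (6,0), (6,2), (6,3) — 10 in total.

10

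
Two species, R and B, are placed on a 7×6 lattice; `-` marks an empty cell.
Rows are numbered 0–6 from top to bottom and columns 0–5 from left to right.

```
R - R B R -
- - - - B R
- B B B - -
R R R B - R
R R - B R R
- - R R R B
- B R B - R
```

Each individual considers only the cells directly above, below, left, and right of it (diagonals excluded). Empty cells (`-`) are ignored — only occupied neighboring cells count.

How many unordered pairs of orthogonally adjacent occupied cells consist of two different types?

Scan each occupied cell's neighbors to the right and below so each pair is counted once.
From row 0: 3 unlike of 3 pairs (running 3/3).
From row 1: 1 unlike of 1 pairs (running 4/4).
From row 2: 2 unlike of 5 pairs (running 6/9).
From row 3: 1 unlike of 7 pairs (running 7/16).
From row 4: 3 unlike of 6 pairs (running 10/22).
From row 5: 3 unlike of 6 pairs (running 13/28).
From row 6: 2 unlike of 2 pairs (running 15/30).
Total adjacent occupied pairs: 30; unlike-type pairs: 15.

15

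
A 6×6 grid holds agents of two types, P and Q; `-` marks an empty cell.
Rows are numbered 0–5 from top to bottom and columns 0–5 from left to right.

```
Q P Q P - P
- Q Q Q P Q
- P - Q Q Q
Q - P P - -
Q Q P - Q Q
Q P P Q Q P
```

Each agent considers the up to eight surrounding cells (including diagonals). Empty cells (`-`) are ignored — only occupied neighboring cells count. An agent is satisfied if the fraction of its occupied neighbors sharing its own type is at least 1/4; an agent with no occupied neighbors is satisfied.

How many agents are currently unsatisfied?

(0,0)Q 1/2 ✓
(0,1)P 0/4 ✗
(0,2)Q 3/5 ✓
(0,3)P 1/4 ✓
(0,5)P 1/2 ✓
(1,1)Q 3/5 ✓
(1,2)Q 4/7 ✓
(1,3)Q 4/6 ✓
(1,4)P 2/7 ✓
(1,5)Q 2/4 ✓
(2,1)P 1/4 ✓
(2,3)Q 3/6 ✓
(2,4)Q 4/6 ✓
(2,5)Q 2/3 ✓
(3,0)Q 2/3 ✓
(3,2)P 3/5 ✓
(3,3)P 2/5 ✓
(4,0)Q 3/4 ✓
(4,1)Q 3/7 ✓
(4,2)P 4/6 ✓
(4,4)Q 3/5 ✓
(4,5)Q 2/3 ✓
(5,0)Q 2/3 ✓
(5,1)P 2/5 ✓
(5,2)P 2/4 ✓
(5,3)Q 2/4 ✓
(5,4)Q 3/4 ✓
(5,5)P 0/3 ✗
Unsatisfied: (0,1), (5,5) — 2 in total.

2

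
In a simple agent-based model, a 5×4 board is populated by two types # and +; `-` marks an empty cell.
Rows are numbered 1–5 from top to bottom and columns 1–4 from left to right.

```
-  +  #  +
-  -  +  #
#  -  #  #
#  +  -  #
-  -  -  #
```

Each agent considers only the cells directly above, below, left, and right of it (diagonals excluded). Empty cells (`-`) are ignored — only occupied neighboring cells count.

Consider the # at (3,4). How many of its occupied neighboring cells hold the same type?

3

Occupied neighbors of (3,4): (2,4)=#, (4,4)=#, (3,3)=#.
Same type (#): 3 of 3.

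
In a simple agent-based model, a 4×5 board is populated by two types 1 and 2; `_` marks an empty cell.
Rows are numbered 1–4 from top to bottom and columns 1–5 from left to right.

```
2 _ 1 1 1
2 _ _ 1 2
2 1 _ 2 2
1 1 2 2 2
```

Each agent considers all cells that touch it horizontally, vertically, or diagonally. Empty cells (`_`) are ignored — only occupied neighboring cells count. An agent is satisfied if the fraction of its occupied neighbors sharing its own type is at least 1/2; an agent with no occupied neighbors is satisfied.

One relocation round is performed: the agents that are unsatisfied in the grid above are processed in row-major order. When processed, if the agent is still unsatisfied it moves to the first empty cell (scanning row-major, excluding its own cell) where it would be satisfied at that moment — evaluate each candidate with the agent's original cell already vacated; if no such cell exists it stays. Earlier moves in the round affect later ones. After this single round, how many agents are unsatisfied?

0

Initially unsatisfied (in order): (2,5), (3,1), (3,2).
  (2,5) → (1,2).
  (3,1) → (2,2).
  (3,2) → (2,3).
Resulting grid:
2 2 1 1 1
2 2 1 1 _
_ _ _ 2 2
1 1 2 2 2
All satisfied now.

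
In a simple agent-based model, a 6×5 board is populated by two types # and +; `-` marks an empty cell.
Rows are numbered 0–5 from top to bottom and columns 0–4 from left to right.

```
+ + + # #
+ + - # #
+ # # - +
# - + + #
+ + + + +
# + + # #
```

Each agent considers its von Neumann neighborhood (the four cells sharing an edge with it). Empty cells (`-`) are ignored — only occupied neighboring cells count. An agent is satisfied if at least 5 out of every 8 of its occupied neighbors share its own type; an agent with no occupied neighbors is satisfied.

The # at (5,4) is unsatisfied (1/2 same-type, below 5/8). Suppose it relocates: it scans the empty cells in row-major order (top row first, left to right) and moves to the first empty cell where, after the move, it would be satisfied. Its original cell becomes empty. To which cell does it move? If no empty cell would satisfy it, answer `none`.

Vacating (5,4). Empty cells in order:
  (1,2): 2/4 same-type → still unsatisfied.
  (2,3): 2/4 same-type → still unsatisfied.
  (3,1): 2/4 same-type → still unsatisfied.

none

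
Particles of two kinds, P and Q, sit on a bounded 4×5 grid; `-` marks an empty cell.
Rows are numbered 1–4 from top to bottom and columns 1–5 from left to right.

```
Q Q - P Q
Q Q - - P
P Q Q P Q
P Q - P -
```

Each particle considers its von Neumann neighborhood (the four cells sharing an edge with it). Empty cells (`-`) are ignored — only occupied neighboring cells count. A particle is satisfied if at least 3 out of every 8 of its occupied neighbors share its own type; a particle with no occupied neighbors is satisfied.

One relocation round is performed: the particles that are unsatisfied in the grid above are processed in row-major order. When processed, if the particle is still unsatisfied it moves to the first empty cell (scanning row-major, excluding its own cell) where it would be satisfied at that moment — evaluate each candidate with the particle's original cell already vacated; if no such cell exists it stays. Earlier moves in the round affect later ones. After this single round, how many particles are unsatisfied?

Initially unsatisfied (in order): (1,4), (1,5), (2,5), (3,1), (3,4), (3,5).
  (1,4) → (2,4).
  (1,5) → (1,3).
  (2,5): now satisfied by earlier moves; stays.
  (3,1) → (1,4).
  (3,4): now satisfied by earlier moves; stays.
  (3,5) → (2,3).
Resulting grid:
Q Q Q P -
Q Q Q P P
- Q Q P -
P Q - P -
Unsatisfied now: (4,1).

1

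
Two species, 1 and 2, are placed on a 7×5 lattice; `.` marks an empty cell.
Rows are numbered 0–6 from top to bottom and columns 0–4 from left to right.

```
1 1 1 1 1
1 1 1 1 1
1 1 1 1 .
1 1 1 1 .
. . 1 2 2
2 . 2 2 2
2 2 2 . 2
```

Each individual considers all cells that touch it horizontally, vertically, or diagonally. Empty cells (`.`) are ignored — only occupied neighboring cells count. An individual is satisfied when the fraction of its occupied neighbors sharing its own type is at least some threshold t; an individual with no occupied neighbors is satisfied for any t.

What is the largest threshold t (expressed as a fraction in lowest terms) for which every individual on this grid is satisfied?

1/2

Row 0: (0,0)1 3/3 · (0,1)1 5/5 · (0,2)1 5/5 · (0,3)1 5/5 · (0,4)1 3/3
Row 1: (1,0)1 5/5 · (1,1)1 8/8 · (1,2)1 8/8 · (1,3)1 7/7 · (1,4)1 4/4
Row 2: (2,0)1 5/5 · (2,1)1 8/8 · (2,2)1 8/8 · (2,3)1 6/6
Row 3: (3,0)1 3/3 · (3,1)1 6/6 · (3,2)1 6/7 · (3,3)1 4/6
Row 4: (4,2)1 3/6 · (4,3)2 4/7 · (4,4)2 3/4
Row 5: (5,0)2 2/2 · (5,2)2 4/5 · (5,3)2 6/7 · (5,4)2 4/4
Row 6: (6,0)2 2/2 · (6,1)2 4/4 · (6,2)2 3/3 · (6,4)2 2/2
The smallest same-type fraction is 3/6 at (4,2), which reduces to 1/2. Any threshold above that leaves this individual unsatisfied.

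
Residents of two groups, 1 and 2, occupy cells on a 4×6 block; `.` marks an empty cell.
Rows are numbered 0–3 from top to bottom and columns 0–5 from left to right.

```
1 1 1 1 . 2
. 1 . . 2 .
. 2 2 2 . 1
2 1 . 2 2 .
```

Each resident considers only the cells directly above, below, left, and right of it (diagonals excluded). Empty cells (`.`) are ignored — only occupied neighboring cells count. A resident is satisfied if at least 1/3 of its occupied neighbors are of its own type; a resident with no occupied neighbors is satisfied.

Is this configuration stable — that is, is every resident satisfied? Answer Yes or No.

No

(0,0)1 1/1 ✓
(0,1)1 3/3 ✓
(0,2)1 2/2 ✓
(0,3)1 1/1 ✓
(0,5)2 0/0 ✓
(1,1)1 1/2 ✓
(1,4)2 0/0 ✓
(2,1)2 1/3 ✓
(2,2)2 2/2 ✓
(2,3)2 2/2 ✓
(2,5)1 0/0 ✓
(3,0)2 0/1 ✗
(3,1)1 0/2 ✗
(3,3)2 2/2 ✓
(3,4)2 1/1 ✓
For instance (3,0) has only 0/1 same-type neighbors, below 1/3.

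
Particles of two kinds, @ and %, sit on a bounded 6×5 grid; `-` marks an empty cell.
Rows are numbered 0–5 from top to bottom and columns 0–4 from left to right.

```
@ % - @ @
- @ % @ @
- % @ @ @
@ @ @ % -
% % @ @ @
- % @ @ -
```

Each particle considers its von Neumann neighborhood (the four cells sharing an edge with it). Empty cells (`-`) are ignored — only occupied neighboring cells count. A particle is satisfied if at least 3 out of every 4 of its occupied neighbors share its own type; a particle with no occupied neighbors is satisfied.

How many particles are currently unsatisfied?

13

(0,0)@ 0/1 ✗
(0,1)% 0/2 ✗
(0,3)@ 2/2 ✓
(0,4)@ 2/2 ✓
(1,1)@ 0/3 ✗
(1,2)% 0/3 ✗
(1,3)@ 3/4 ✓
(1,4)@ 3/3 ✓
(2,1)% 0/3 ✗
(2,2)@ 2/4 ✗
(2,3)@ 3/4 ✓
(2,4)@ 2/2 ✓
(3,0)@ 1/2 ✗
(3,1)@ 2/4 ✗
(3,2)@ 3/4 ✓
(3,3)% 0/3 ✗
(4,0)% 1/2 ✗
(4,1)% 2/4 ✗
(4,2)@ 3/4 ✓
(4,3)@ 3/4 ✓
(4,4)@ 1/1 ✓
(5,1)% 1/2 ✗
(5,2)@ 2/3 ✗
(5,3)@ 2/2 ✓
Unsatisfied: (0,0), (0,1), (1,1), (1,2), (2,1), (2,2), (3,0), (3,1), (3,3), (4,0), (4,1), (5,1), (5,2) — 13 in total.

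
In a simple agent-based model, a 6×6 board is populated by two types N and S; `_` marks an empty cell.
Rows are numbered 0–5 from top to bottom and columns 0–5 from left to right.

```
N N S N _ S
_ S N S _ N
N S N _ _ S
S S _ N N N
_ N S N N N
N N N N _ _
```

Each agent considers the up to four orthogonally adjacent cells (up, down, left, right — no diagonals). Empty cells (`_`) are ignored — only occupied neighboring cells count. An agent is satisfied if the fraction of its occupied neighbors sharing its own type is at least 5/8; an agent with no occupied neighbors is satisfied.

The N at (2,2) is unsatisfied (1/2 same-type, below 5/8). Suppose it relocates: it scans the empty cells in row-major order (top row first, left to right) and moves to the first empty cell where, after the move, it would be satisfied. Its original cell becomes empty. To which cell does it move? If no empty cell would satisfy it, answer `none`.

Vacating (2,2). Empty cells in order:
  (0,4): 1/2 same-type → still unsatisfied.
  (1,0): 2/3 same-type → satisfied — stop here.

(1,0)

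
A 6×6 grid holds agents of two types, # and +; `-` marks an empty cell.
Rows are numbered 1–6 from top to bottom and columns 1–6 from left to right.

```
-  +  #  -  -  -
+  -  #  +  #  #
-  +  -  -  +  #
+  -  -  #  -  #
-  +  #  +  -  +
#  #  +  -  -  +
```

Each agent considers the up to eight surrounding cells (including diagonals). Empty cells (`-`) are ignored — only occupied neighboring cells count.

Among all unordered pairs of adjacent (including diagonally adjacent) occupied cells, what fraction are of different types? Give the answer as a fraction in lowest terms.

Scan each occupied cell's neighbors to the right and below (and the two forward diagonals) so each pair is counted once.
Row 1: +(1,2)–#(1,3)≠ +(1,2)–#(2,3)≠ +(1,2)–+(2,1)= #(1,3)–#(2,3)= #(1,3)–+(2,4)≠  → 3/5 unlike.
Row 2: +(2,1)–+(3,2)= #(2,3)–+(2,4)≠ #(2,3)–+(3,2)≠ +(2,4)–#(2,5)≠ +(2,4)–+(3,5)= #(2,5)–#(2,6)= #(2,5)–+(3,5)≠ #(2,5)–#(3,6)= #(2,6)–#(3,6)= #(2,6)–+(3,5)≠  → 5/10 unlike.
Row 3: +(3,2)–+(4,1)= +(3,5)–#(3,6)≠ +(3,5)–#(4,6)≠ +(3,5)–#(4,4)≠ #(3,6)–#(4,6)=  → 3/5 unlike.
Row 4: +(4,1)–+(5,2)= #(4,4)–+(5,4)≠ #(4,4)–#(5,3)= #(4,6)–+(5,6)≠  → 2/4 unlike.
Row 5: +(5,2)–#(5,3)≠ +(5,2)–#(6,2)≠ +(5,2)–+(6,3)= +(5,2)–#(6,1)≠ #(5,3)–+(5,4)≠ #(5,3)–+(6,3)≠ #(5,3)–#(6,2)= +(5,4)–+(6,3)= +(5,6)–+(6,6)=  → 5/9 unlike.
Row 6: #(6,1)–#(6,2)= #(6,2)–+(6,3)≠  → 1/2 unlike.
Total adjacent occupied pairs: 35; unlike-type pairs: 19.
19/35 is already in lowest terms.

19/35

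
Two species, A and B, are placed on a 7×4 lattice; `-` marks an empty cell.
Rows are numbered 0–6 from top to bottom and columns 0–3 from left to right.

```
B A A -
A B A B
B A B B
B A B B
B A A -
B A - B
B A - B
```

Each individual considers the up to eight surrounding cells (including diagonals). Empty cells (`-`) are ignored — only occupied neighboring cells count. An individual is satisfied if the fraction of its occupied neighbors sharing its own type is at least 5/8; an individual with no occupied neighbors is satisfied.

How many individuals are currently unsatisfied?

Row 0: (0,0)B 1/3 not · (0,1)A 3/5 not · (0,2)A 2/4 not
Row 1: (1,0)A 2/5 not · (1,1)B 3/8 not · (1,2)A 3/7 not · (1,3)B 2/4 not
Row 2: (2,0)B 2/5 not · (2,1)A 3/8 not · (2,2)B 5/8 satisfied · (2,3)B 4/5 satisfied
Row 3: (3,0)B 2/5 not · (3,1)A 3/8 not · (3,2)B 3/7 not · (3,3)B 3/4 satisfied
Row 4: (4,0)B 2/5 not · (4,1)A 3/7 not · (4,2)A 3/6 not
Row 5: (5,0)B 2/5 not · (5,1)A 3/6 not · (5,3)B 1/2 not
Row 6: (6,0)B 1/3 not · (6,1)A 1/3 not · (6,3)B 1/1 satisfied
Unsatisfied: (0,0), (0,1), (0,2), (1,0), (1,1), (1,2), (1,3), (2,0), (2,1), (3,0), (3,1), (3,2), (4,0), (4,1), (4,2), (5,0), (5,1), (5,3), (6,0), (6,1) — 20 in total.

20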